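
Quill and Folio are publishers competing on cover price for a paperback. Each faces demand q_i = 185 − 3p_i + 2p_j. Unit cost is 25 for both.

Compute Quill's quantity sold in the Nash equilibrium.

Quill's profit: π = (p_{Quill} − 25)(185 − 3p_{Quill} + 2p_{Folio}).
∂π/∂p_{Quill} = 260 − 6p_{Quill} + 2p_{Folio} = 0 ⇒ p_{Quill} = 130/3 + (1/3)p_{Folio}.
By symmetry p_{Folio} = p_{Quill}; substituting into the reaction function, (2/3)p_{Quill} = 130/3 and p_{Quill} = 65.
q_{Quill} = 185 − 3·65 + 2·65 = 120.

120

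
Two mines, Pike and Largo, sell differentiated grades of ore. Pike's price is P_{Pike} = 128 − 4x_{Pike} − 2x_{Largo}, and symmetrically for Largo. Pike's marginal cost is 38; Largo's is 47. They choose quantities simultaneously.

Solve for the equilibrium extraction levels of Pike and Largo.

Mine Pike's profit: π = x_{Pike}(128 − 4x_{Pike} − 2x_{Largo}) − 38x_{Pike}.
∂π/∂x_{Pike} = 90 − 8x_{Pike} − 2x_{Largo} = 0 ⇒ x_{Pike} = 11.25 − 0.25x_{Largo}.
Similarly x_{Largo} = 10.125 − 0.25x_{Pike}.
Substituting the second reaction function into the first: x_{Pike} = 11.25 − 0.25(10.125 − 0.25x_{Pike}), which gives 0.9375x_{Pike} = 279/32 ⇒ x_{Pike} = 9.3.
Then x_{Largo} = 10.125 − 0.25·9.3 = 7.8.

9.3, 7.8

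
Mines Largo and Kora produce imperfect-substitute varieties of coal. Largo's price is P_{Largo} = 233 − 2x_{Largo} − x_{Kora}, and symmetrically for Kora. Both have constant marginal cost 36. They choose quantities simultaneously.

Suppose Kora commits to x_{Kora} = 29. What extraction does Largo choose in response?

Mine Largo's profit: π = x_{Largo}(233 − 2x_{Largo} − x_{Kora}) − 36x_{Largo}.
∂π/∂x_{Largo} = 197 − 4x_{Largo} − x_{Kora} = 0 ⇒ x_{Largo} = 49.25 − 0.25x_{Kora}.
At x_{Kora} = 29: x_{Largo} = 49.25 − 0.25·29 = 42.

42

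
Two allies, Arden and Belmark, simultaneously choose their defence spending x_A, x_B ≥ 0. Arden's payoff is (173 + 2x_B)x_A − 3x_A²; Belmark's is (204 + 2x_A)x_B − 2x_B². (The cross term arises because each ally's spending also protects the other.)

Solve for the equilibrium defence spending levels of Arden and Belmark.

55, 78.5

Expanding Arden's payoff: 173x_A + 2x_Bx_A − 3x_A².
∂π/∂x_A = 173 + 2x_B − 6x_A = 0, so x_A = 173/6 + (1/3)x_B.
Likewise for Belmark: x_B = 51 + 0.5x_A.
Solving the two reaction functions simultaneously: (1 − (1/3)(0.5))x_A = 173/6 + (1/3)·51, so (5/6)x_A = 275/6 and x_A = 55.
Then x_B = 51 + 0.5·55 = 78.5.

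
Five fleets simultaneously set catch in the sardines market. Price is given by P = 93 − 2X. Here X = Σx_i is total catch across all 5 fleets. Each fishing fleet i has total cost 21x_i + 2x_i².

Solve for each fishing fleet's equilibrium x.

4.5

A representative fishing fleet's profit is π_i = x_i(93 − 2X) − 21x_i − 2x_i², with X = x_i + Σ_{j≠i} x_j.
First-order condition: 72 − 8x_i − 2Σ_{j≠i} x_j = 0.
With identical fishing fleets, set every x_j = x: then 72 − 8x − 8x = 0, i.e. x = 72/16 = 4.5.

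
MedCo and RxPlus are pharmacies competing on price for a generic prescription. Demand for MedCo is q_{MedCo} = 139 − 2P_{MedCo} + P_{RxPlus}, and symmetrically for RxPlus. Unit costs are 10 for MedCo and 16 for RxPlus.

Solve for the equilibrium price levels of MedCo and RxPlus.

53.8, 56.2

MedCo's profit: π = (P_{MedCo} − 10)(139 − 2P_{MedCo} + P_{RxPlus}).
∂π/∂P_{MedCo} = 159 − 4P_{MedCo} + P_{RxPlus} = 0 ⇒ P_{MedCo} = 39.75 + 0.25P_{RxPlus}.
Similarly P_{RxPlus} = 42.75 + 0.25P_{MedCo}.
Solving the two reaction functions simultaneously: (1 − (0.25)(0.25))P_{MedCo} = 39.75 + 0.25·42.75, so 0.9375P_{MedCo} = 50.4375 and P_{MedCo} = 53.8.
Then P_{RxPlus} = 42.75 + 0.25·53.8 = 56.2.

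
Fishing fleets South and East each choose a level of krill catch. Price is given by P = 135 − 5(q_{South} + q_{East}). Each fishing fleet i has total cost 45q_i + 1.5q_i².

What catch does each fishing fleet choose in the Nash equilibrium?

Fishing fleet South's profit: π = q_{South}(135 − 5(q_{South} + q_{East})) − 45q_{South} − 1.5q_{South}².
∂π/∂q_{South} = 90 − 13q_{South} − 5q_{East} = 0, so q_{South} = 90/13 − (5/13)q_{East}.
Setting q_{South} = q_{East} in the reaction function: q_{South} = 90/13 − (5/13)q_{South}, so q_{South} = (90/13) / (18/13) = 5.

5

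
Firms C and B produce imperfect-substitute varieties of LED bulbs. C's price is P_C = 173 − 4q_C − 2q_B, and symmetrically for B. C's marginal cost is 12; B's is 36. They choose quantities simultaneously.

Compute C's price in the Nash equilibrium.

79.6

Firm C's profit: π = q_C(173 − 4q_C − 2q_B) − 12q_C.
∂π/∂q_C = 161 − 8q_C − 2q_B = 0 ⇒ q_C = 20.125 − 0.25q_B.
Similarly q_B = 17.125 − 0.25q_C.
Solving the two reaction functions simultaneously: (1 − (−0.25)(−0.25))q_C = 20.125 − 0.25·17.125, so 0.9375q_C = 507/32 and q_C = 16.9.
Then q_B = 17.125 − 0.25·16.9 = 12.9.
P_C = 173 − 4·16.9 − 2·12.9 = 79.6.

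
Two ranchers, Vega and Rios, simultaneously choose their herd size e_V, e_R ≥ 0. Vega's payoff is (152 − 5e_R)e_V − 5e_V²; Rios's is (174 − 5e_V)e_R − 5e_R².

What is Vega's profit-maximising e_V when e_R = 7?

11.7

Expanding Vega's payoff: 152e_V − 5e_Re_V − 5e_V².
∂π/∂e_V = 152 − 5e_R − 10e_V = 0, so e_V = 15.2 − 0.5e_R.
At e_R = 7: e_V = 15.2 − 0.5·7 = 11.7.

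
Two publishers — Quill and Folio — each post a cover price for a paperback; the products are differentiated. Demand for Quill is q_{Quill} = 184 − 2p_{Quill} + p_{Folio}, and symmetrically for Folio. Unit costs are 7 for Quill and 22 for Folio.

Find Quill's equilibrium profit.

7442

Quill's profit: π = (p_{Quill} − 7)(184 − 2p_{Quill} + p_{Folio}).
∂π/∂p_{Quill} = 198 − 4p_{Quill} + p_{Folio} = 0 ⇒ p_{Quill} = 49.5 + 0.25p_{Folio}.
Similarly p_{Folio} = 57 + 0.25p_{Quill}.
Substituting the second reaction function into the first: p_{Quill} = 49.5 + 0.25(57 + 0.25p_{Quill}), which gives 0.9375p_{Quill} = 63.75 ⇒ p_{Quill} = 68.
Then p_{Folio} = 57 + 0.25·68 = 74.
q_{Quill} = 184 − 2·68 + 74 = 122.
Profit = (68 − 7)·122 = 7442.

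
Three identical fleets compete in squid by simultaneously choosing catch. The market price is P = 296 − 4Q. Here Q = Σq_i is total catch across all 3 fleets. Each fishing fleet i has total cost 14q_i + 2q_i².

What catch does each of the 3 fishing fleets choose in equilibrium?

14.1

A representative fishing fleet's profit is π_i = q_i(296 − 4Q) − 14q_i − 2q_i², with Q = q_i + Σ_{j≠i} q_j.
First-order condition: 282 − 12q_i − 4Σ_{j≠i} q_j = 0.
With identical fishing fleets, set every q_j = q: then 282 − 12q − 8q = 0, i.e. q = 282/20 = 14.1.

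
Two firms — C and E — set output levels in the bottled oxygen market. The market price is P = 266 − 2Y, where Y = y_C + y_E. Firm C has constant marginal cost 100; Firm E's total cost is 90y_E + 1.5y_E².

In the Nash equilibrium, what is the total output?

49.25

Firm C's profit: π = y_C(266 − 2(y_C + y_E)) − 100y_C.
∂π/∂y_C = 166 − 4y_C − 2y_E = 0, so y_C = 41.5 − 0.5y_E.
For E: ∂π/∂y_E = 176 − 7y_E − 2y_C = 0 ⇒ y_E = 176/7 − (2/7)y_C.
Solving the two reaction functions simultaneously: (1 − (−0.5)(−2/7))y_C = 41.5 − 0.5·(176/7), so (6/7)y_C = 405/14 and y_C = 33.75.
Then y_E = 176/7 − (2/7)·33.75 = 15.5.
Total output: 33.75 + 15.5 = 49.25.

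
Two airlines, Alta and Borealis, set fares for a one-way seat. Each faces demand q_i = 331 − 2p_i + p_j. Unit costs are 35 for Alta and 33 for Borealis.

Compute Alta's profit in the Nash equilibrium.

19365.12

Alta's profit: π = (p_{Alta} − 35)(331 − 2p_{Alta} + p_{Borealis}).
∂π/∂p_{Alta} = 401 − 4p_{Alta} + p_{Borealis} = 0 ⇒ p_{Alta} = 100.25 + 0.25p_{Borealis}.
Similarly p_{Borealis} = 99.25 + 0.25p_{Alta}.
Substituting the second reaction function into the first: p_{Alta} = 100.25 + 0.25(99.25 + 0.25p_{Alta}), which gives 0.9375p_{Alta} = 125.0625 ⇒ p_{Alta} = 133.4.
Then p_{Borealis} = 99.25 + 0.25·133.4 = 132.6.
q_{Alta} = 331 − 2·133.4 + 132.6 = 196.8.
Profit = (133.4 − 35)·196.8 = 19365.12.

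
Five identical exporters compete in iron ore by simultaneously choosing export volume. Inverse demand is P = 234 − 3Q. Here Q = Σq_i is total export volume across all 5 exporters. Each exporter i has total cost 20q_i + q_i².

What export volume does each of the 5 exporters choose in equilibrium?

A representative exporter's profit is π_i = q_i(234 − 3Q) − 20q_i − q_i², with Q = q_i + Σ_{j≠i} q_j.
First-order condition: 214 − 8q_i − 3Σ_{j≠i} q_j = 0.
Imposing symmetry (q_j = q for all j) turns Σ_{j≠i} q_j into 4q, so 214 = 20q and q = 10.7.

10.7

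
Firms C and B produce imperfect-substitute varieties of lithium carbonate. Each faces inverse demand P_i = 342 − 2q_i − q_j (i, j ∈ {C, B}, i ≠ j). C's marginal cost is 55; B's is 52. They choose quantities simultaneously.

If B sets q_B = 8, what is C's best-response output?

69.75

Firm C's profit: π = q_C(342 − 2q_C − q_B) − 55q_C.
∂π/∂q_C = 287 − 4q_C − q_B = 0 ⇒ q_C = 71.75 − 0.25q_B.
At q_B = 8: q_C = 71.75 − 0.25·8 = 69.75.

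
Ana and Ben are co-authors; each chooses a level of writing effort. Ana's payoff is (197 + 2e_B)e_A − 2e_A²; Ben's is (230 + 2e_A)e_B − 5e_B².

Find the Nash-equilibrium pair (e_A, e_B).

67.5, 36.5

Expanding Ana's payoff: 197e_A + 2e_Be_A − 2e_A².
∂π/∂e_A = 197 + 2e_B − 4e_A = 0, so e_A = 49.25 + 0.5e_B.
Likewise for Ben: e_B = 23 + 0.2e_A.
Substituting the second reaction function into the first: e_A = 49.25 + 0.5(23 + 0.2e_A), which gives 0.9e_A = 60.75 ⇒ e_A = 67.5.
Then e_B = 23 + 0.2·67.5 = 36.5.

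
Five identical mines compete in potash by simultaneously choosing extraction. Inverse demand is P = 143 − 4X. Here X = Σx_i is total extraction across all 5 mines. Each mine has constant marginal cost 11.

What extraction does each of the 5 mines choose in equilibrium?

5.5

A representative mine's profit is π_i = x_i(143 − 4X) − 11x_i, with X = x_i + Σ_{j≠i} x_j.
First-order condition: 132 − 8x_i − 4Σ_{j≠i} x_j = 0.
In a symmetric equilibrium every mine chooses the same x, so Σ_{j≠i} x_j = 4x. The condition becomes 132 − 24x = 0, giving x = 132/24 = 5.5.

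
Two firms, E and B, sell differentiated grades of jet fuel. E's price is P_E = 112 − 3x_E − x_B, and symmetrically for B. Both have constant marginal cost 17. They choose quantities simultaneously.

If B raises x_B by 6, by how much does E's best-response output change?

-1

Firm E's profit: π = x_E(112 − 3x_E − x_B) − 17x_E.
∂π/∂x_E = 95 − 6x_E − x_B = 0 ⇒ x_E = 95/6 − (1/6)x_B.
The reaction-function slope is −1/6, so a 6-unit rise in x_B moves x_E by −1/6 × 6 = −1. E's best response falls — the actions are strategic substitutes.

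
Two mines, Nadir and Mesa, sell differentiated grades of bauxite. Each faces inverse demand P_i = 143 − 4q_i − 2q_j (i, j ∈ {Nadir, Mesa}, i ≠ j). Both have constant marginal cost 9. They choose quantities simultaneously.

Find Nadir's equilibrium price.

62.6

Mine Nadir's profit: π = q_{Nadir}(143 − 4q_{Nadir} − 2q_{Mesa}) − 9q_{Nadir}.
∂π/∂q_{Nadir} = 134 − 8q_{Nadir} − 2q_{Mesa} = 0 ⇒ q_{Nadir} = 16.75 − 0.25q_{Mesa}.
By symmetry q_{Mesa} = q_{Nadir}; substituting into the reaction function, 1.25q_{Nadir} = 16.75 and q_{Nadir} = 13.4.
P_{Nadir} = 143 − 4·13.4 − 2·13.4 = 62.6.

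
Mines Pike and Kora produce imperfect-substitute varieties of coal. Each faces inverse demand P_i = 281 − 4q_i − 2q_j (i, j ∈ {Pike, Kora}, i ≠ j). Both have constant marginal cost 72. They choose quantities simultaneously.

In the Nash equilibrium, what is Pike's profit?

1747.24

Mine Pike's profit: π = q_{Pike}(281 − 4q_{Pike} − 2q_{Kora}) − 72q_{Pike}.
∂π/∂q_{Pike} = 209 − 8q_{Pike} − 2q_{Kora} = 0 ⇒ q_{Pike} = 26.125 − 0.25q_{Kora}.
The game is symmetric, so in equilibrium q_{Kora} = q_{Pike}: the reaction function gives 1.25q_{Pike} = 26.125, hence q_{Pike} = 20.9.
P_{Pike} = 281 − 4·20.9 − 2·20.9 = 155.6.
Profit = (155.6 − 72)·20.9 = 1747.24.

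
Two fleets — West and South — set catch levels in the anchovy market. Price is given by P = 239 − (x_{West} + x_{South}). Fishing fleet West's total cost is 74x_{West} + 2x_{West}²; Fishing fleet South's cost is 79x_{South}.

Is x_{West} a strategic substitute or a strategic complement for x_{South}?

strategic substitutes

Fishing fleet West's profit: π = x_{West}(239 − (x_{West} + x_{South})) − 74x_{West} − 2x_{West}².
∂π/∂x_{West} = 165 − 6x_{West} − x_{South} = 0, so x_{West} = 27.5 − (1/6)x_{South}.
The best-response slope dx_{West}/dx_{South} = −1/6 < 0: the reaction function is downward-sloping, so the choices are strategic substitutes.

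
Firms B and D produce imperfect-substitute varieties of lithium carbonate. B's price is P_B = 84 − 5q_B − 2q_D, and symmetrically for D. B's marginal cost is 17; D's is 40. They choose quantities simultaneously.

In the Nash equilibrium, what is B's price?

47.3125

Firm B's profit: π = q_B(84 − 5q_B − 2q_D) − 17q_B.
∂π/∂q_B = 67 − 10q_B − 2q_D = 0 ⇒ q_B = 6.7 − 0.2q_D.
Similarly q_D = 4.4 − 0.2q_B.
Plugging q_D into B's best response: q_B = 6.7 − 0.2(4.4 − 0.2q_B) ⇒ 0.96q_B = 5.82, so q_B = 6.0625.
Then q_D = 4.4 − 0.2·6.0625 = 3.1875.
P_B = 84 − 5·6.0625 − 2·3.1875 = 47.3125.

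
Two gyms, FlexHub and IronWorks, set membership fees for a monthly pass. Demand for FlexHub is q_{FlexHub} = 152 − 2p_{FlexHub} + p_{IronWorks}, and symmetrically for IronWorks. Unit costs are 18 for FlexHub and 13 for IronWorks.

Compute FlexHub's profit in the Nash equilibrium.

FlexHub's profit: π = (p_{FlexHub} − 18)(152 − 2p_{FlexHub} + p_{IronWorks}).
∂π/∂p_{FlexHub} = 188 − 4p_{FlexHub} + p_{IronWorks} = 0 ⇒ p_{FlexHub} = 47 + 0.25p_{IronWorks}.
Similarly p_{IronWorks} = 44.5 + 0.25p_{FlexHub}.
Solving the two reaction functions simultaneously: (1 − (0.25)(0.25))p_{FlexHub} = 47 + 0.25·44.5, so 0.9375p_{FlexHub} = 58.125 and p_{FlexHub} = 62.
Then p_{IronWorks} = 44.5 + 0.25·62 = 60.
q_{FlexHub} = 152 − 2·62 + 60 = 88.
Profit = (62 − 18)·88 = 3872.

3872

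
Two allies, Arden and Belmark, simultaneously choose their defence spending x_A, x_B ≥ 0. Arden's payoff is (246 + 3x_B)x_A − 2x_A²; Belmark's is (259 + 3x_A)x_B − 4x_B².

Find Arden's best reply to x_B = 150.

174

Expanding Arden's payoff: 246x_A + 3x_Bx_A − 2x_A².
∂π/∂x_A = 246 + 3x_B − 4x_A = 0, so x_A = 61.5 + 0.75x_B.
At x_B = 150: x_A = 61.5 + 0.75·150 = 174.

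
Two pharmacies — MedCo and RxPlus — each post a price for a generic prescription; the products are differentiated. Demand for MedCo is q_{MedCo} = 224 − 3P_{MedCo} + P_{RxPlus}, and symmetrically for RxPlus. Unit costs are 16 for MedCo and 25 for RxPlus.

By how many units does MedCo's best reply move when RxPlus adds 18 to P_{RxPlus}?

MedCo's profit: π = (P_{MedCo} − 16)(224 − 3P_{MedCo} + P_{RxPlus}).
∂π/∂P_{MedCo} = 272 − 6P_{MedCo} + P_{RxPlus} = 0 ⇒ P_{MedCo} = 136/3 + (1/6)P_{RxPlus}.
The reaction-function slope is 1/6, so an 18-unit rise in P_{RxPlus} moves P_{MedCo} by 1/6 × 18 = 3. MedCo's best response rises — the actions are strategic complements.

3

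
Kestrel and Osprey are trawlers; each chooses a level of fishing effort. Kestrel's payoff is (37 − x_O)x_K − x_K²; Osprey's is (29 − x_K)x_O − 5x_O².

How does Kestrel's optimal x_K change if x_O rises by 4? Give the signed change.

Expanding Kestrel's payoff: 37x_K − x_Ox_K − x_K².
∂π/∂x_K = 37 − x_O − 2x_K = 0, so x_K = 18.5 − 0.5x_O.
The reaction-function slope is −0.5, so a 4-unit rise in x_O moves x_K by −0.5 × 4 = −2. Kestrel's best response falls — the actions are strategic substitutes.

-2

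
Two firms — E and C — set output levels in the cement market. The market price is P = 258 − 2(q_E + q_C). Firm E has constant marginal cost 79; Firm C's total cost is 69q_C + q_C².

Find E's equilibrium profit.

2422.08

Firm E's profit: π = q_E(258 − 2(q_E + q_C)) − 79q_E.
∂π/∂q_E = 179 − 4q_E − 2q_C = 0, so q_E = 44.75 − 0.5q_C.
For C: ∂π/∂q_C = 189 − 6q_C − 2q_E = 0 ⇒ q_C = 31.5 − (1/3)q_E.
Solving the two reaction functions simultaneously: (1 − (−0.5)(−1/3))q_E = 44.75 − 0.5·31.5, so (5/6)q_E = 29 and q_E = 34.8.
Then q_C = 31.5 − (1/3)·34.8 = 19.9.
Price P = 258 − 2·54.7 = 148.6.
E's profit: (148.6 − 79)·34.8 = 2422.08.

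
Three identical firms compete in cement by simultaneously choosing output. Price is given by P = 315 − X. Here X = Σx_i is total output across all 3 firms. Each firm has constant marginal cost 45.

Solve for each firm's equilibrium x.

67.5

A representative firm's profit is π_i = x_i(315 − X) − 45x_i, with X = x_i + Σ_{j≠i} x_j.
First-order condition: 270 − 2x_i − Σ_{j≠i} x_j = 0.
Imposing symmetry (x_j = x for all j) turns Σ_{j≠i} x_j into 2x, so 270 = 4x and x = 67.5.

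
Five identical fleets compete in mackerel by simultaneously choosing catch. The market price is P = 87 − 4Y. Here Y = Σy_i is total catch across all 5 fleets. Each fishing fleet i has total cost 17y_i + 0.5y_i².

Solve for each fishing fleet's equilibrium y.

2.8

A representative fishing fleet's profit is π_i = y_i(87 − 4Y) − 17y_i − 0.5y_i², with Y = y_i + Σ_{j≠i} y_j.
First-order condition: 70 − 9y_i − 4Σ_{j≠i} y_j = 0.
Imposing symmetry (y_j = y for all j) turns Σ_{j≠i} y_j into 4y, so 70 = 25y and y = 2.8.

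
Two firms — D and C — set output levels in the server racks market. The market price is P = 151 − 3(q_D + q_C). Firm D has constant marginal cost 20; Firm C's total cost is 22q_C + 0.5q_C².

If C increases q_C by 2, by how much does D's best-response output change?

-1

Firm D's profit: π = q_D(151 − 3(q_D + q_C)) − 20q_D.
∂π/∂q_D = 131 − 6q_D − 3q_C = 0, so q_D = 131/6 − 0.5q_C.
The reaction-function slope is −0.5, so a 2-unit rise in q_C moves q_D by −0.5 × 2 = −1. D's best response falls — the actions are strategic substitutes.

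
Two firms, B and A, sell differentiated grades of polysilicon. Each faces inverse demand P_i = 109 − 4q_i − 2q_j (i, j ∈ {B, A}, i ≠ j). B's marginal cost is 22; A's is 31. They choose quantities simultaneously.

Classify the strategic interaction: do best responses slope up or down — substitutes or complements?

strategic substitutes

Firm B's profit: π = q_B(109 − 4q_B − 2q_A) − 22q_B.
∂π/∂q_B = 87 − 8q_B − 2q_A = 0 ⇒ q_B = 10.875 − 0.25q_A.
The best-response slope dq_B/dq_A = −0.25 < 0: the reaction function is downward-sloping, so the choices are strategic substitutes.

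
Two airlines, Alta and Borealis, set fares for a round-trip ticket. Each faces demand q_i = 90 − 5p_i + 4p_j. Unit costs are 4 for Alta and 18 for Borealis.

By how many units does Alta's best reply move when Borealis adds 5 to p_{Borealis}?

Alta's profit: π = (p_{Alta} − 4)(90 − 5p_{Alta} + 4p_{Borealis}).
∂π/∂p_{Alta} = 110 − 10p_{Alta} + 4p_{Borealis} = 0 ⇒ p_{Alta} = 11 + 0.4p_{Borealis}.
The reaction-function slope is 0.4, so a 5-unit rise in p_{Borealis} moves p_{Alta} by 0.4 × 5 = 2. Alta's best response rises — the actions are strategic complements.

2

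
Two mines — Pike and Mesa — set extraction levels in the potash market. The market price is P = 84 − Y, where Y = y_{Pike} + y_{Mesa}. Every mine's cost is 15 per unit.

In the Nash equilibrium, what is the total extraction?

Mine Pike's profit: π = y_{Pike}(84 − (y_{Pike} + y_{Mesa})) − 15y_{Pike}.
∂π/∂y_{Pike} = 69 − 2y_{Pike} − y_{Mesa} = 0, so y_{Pike} = 34.5 − 0.5y_{Mesa}.
The game is symmetric, so in equilibrium y_{Mesa} = y_{Pike}: the reaction function gives 1.5y_{Pike} = 34.5, hence y_{Pike} = 23.
Total extraction: 23 + 23 = 46.

46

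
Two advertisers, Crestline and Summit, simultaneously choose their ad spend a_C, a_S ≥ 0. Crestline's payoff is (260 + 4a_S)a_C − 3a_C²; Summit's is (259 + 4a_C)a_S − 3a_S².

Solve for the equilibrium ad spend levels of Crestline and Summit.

Expanding Crestline's payoff: 260a_C + 4a_Sa_C − 3a_C².
∂π/∂a_C = 260 + 4a_S − 6a_C = 0, so a_C = 130/3 + (2/3)a_S.
Likewise for Summit: a_S = 259/6 + (2/3)a_C.
Plugging a_S into Crestline's best response: a_C = 130/3 + (2/3)(259/6 + (2/3)a_C) ⇒ (5/9)a_C = 649/9, so a_C = 129.8.
Then a_S = 259/6 + (2/3)·129.8 = 129.7.

129.8, 129.7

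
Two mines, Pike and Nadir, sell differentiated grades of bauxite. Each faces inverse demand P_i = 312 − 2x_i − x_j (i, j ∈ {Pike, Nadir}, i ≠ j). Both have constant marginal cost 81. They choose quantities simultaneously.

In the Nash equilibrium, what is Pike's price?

Mine Pike's profit: π = x_{Pike}(312 − 2x_{Pike} − x_{Nadir}) − 81x_{Pike}.
∂π/∂x_{Pike} = 231 − 4x_{Pike} − x_{Nadir} = 0 ⇒ x_{Pike} = 57.75 − 0.25x_{Nadir}.
The game is symmetric, so in equilibrium x_{Nadir} = x_{Pike}: the reaction function gives 1.25x_{Pike} = 57.75, hence x_{Pike} = 46.2.
P_{Pike} = 312 − 2·46.2 − 46.2 = 173.4.

173.4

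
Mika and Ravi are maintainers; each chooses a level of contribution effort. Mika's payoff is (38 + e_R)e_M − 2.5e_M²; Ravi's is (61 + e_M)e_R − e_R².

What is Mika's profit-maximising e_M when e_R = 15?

10.6

Expanding Mika's payoff: 38e_M + e_Re_M − 2.5e_M².
∂π/∂e_M = 38 + e_R − 5e_M = 0, so e_M = 7.6 + 0.2e_R.
At e_R = 15: e_M = 7.6 + 0.2·15 = 10.6.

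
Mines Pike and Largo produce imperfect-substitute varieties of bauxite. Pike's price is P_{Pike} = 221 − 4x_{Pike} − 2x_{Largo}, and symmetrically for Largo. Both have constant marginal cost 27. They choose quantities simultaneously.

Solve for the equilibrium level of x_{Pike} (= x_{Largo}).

19.4

Mine Pike's profit: π = x_{Pike}(221 − 4x_{Pike} − 2x_{Largo}) − 27x_{Pike}.
∂π/∂x_{Pike} = 194 − 8x_{Pike} − 2x_{Largo} = 0 ⇒ x_{Pike} = 24.25 − 0.25x_{Largo}.
By symmetry x_{Largo} = x_{Pike}; substituting into the reaction function, 1.25x_{Pike} = 24.25 and x_{Pike} = 19.4.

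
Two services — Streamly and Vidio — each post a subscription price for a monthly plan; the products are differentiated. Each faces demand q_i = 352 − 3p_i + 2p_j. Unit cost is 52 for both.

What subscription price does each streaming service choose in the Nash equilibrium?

Streamly's profit: π = (p_{Streamly} − 52)(352 − 3p_{Streamly} + 2p_{Vidio}).
∂π/∂p_{Streamly} = 508 − 6p_{Streamly} + 2p_{Vidio} = 0 ⇒ p_{Streamly} = 254/3 + (1/3)p_{Vidio}.
Setting p_{Streamly} = p_{Vidio} in the reaction function: p_{Streamly} = 254/3 + (1/3)p_{Streamly}, so p_{Streamly} = (254/3) / (2/3) = 127.

127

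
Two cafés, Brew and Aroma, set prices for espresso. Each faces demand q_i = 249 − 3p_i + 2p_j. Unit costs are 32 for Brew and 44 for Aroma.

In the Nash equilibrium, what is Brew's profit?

Brew's profit: π = (p_{Brew} − 32)(249 − 3p_{Brew} + 2p_{Aroma}).
∂π/∂p_{Brew} = 345 − 6p_{Brew} + 2p_{Aroma} = 0 ⇒ p_{Brew} = 57.5 + (1/3)p_{Aroma}.
Similarly p_{Aroma} = 63.5 + (1/3)p_{Brew}.
Plugging p_{Aroma} into Brew's best response: p_{Brew} = 57.5 + (1/3)(63.5 + (1/3)p_{Brew}) ⇒ (8/9)p_{Brew} = 236/3, so p_{Brew} = 88.5.
Then p_{Aroma} = 63.5 + (1/3)·88.5 = 93.
q_{Brew} = 249 − 3·88.5 + 2·93 = 169.5.
Profit = (88.5 − 32)·169.5 = 9576.75.

9576.75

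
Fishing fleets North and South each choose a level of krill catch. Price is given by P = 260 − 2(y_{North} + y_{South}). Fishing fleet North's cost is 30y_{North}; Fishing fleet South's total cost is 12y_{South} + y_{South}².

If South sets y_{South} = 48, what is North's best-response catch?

Fishing fleet North's profit: π = y_{North}(260 − 2(y_{North} + y_{South})) − 30y_{North}.
∂π/∂y_{North} = 230 − 4y_{North} − 2y_{South} = 0, so y_{North} = 57.5 − 0.5y_{South}.
At y_{South} = 48: y_{North} = 57.5 − 0.5·48 = 33.5.

33.5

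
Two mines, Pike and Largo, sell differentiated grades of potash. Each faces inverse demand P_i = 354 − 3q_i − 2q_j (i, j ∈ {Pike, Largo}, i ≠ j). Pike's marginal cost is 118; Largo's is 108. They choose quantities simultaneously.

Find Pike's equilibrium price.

Mine Pike's profit: π = q_{Pike}(354 − 3q_{Pike} − 2q_{Largo}) − 118q_{Pike}.
∂π/∂q_{Pike} = 236 − 6q_{Pike} − 2q_{Largo} = 0 ⇒ q_{Pike} = 118/3 − (1/3)q_{Largo}.
Similarly q_{Largo} = 41 − (1/3)q_{Pike}.
Solving the two reaction functions simultaneously: (1 − (−1/3)(−1/3))q_{Pike} = 118/3 − (1/3)·41, so (8/9)q_{Pike} = 77/3 and q_{Pike} = 28.875.
Then q_{Largo} = 41 − (1/3)·28.875 = 31.375.
P_{Pike} = 354 − 3·28.875 − 2·31.375 = 204.625.

204.625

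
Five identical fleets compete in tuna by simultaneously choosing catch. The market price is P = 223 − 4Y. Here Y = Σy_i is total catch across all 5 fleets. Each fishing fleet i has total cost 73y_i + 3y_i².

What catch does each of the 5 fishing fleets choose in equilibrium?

A representative fishing fleet's profit is π_i = y_i(223 − 4Y) − 73y_i − 3y_i², with Y = y_i + Σ_{j≠i} y_j.
First-order condition: 150 − 14y_i − 4Σ_{j≠i} y_j = 0.
Imposing symmetry (y_j = y for all j) turns Σ_{j≠i} y_j into 4y, so 150 = 30y and y = 5.

5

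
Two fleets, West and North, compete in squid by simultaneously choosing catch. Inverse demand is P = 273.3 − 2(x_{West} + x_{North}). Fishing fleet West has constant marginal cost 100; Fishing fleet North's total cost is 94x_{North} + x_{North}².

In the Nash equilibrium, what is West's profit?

2320.1672

Fishing fleet West's profit: π = x_{West}(273.3 − 2(x_{West} + x_{North})) − 100x_{West}.
∂π/∂x_{West} = 173.3 − 4x_{West} − 2x_{North} = 0, so x_{West} = 43.325 − 0.5x_{North}.
For North: ∂π/∂x_{North} = 179.3 − 6x_{North} − 2x_{West} = 0 ⇒ x_{North} = 1793/60 − (1/3)x_{West}.
Solving the two reaction functions simultaneously: (1 − (−0.5)(−1/3))x_{West} = 43.325 − 0.5·(1793/60), so (5/6)x_{West} = 1703/60 and x_{West} = 34.06.
Then x_{North} = 1793/60 − (1/3)·34.06 = 18.53.
Price P = 273.3 − 2·52.59 = 168.12.
West's profit: (168.12 − 100)·34.06 = 2320.1672.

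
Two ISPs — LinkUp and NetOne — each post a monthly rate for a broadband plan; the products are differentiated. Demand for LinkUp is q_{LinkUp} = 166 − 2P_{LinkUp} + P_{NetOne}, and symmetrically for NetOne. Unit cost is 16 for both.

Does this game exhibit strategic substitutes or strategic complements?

strategic complements

LinkUp's profit: π = (P_{LinkUp} − 16)(166 − 2P_{LinkUp} + P_{NetOne}).
∂π/∂P_{LinkUp} = 198 − 4P_{LinkUp} + P_{NetOne} = 0 ⇒ P_{LinkUp} = 49.5 + 0.25P_{NetOne}.
The best-response slope dP_{LinkUp}/dP_{NetOne} = 0.25 > 0: the reaction function is upward-sloping, so the choices are strategic complements.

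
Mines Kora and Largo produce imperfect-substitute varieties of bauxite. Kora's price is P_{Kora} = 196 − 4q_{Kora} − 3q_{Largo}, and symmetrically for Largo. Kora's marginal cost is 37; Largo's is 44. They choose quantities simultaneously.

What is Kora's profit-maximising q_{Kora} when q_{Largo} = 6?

17.625

Mine Kora's profit: π = q_{Kora}(196 − 4q_{Kora} − 3q_{Largo}) − 37q_{Kora}.
∂π/∂q_{Kora} = 159 − 8q_{Kora} − 3q_{Largo} = 0 ⇒ q_{Kora} = 19.875 − 0.375q_{Largo}.
At q_{Largo} = 6: q_{Kora} = 19.875 − 0.375·6 = 17.625.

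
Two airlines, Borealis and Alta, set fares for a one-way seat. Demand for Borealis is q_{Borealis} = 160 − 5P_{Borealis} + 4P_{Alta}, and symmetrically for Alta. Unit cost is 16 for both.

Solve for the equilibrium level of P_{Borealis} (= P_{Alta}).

40

Borealis's profit: π = (P_{Borealis} − 16)(160 − 5P_{Borealis} + 4P_{Alta}).
∂π/∂P_{Borealis} = 240 − 10P_{Borealis} + 4P_{Alta} = 0 ⇒ P_{Borealis} = 24 + 0.4P_{Alta}.
Setting P_{Borealis} = P_{Alta} in the reaction function: P_{Borealis} = 24 + 0.4P_{Borealis}, so P_{Borealis} = 24 / 0.6 = 40.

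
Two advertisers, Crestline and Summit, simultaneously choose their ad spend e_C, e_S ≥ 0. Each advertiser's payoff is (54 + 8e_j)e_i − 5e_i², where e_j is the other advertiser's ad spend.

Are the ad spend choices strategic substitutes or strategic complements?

Crestline's payoff is (54 + 8e_S)e_C − 5e_C².
∂π/∂e_C = 54 + 8e_S − 10e_C = 0, so e_C = 5.4 + 0.8e_S.
The best-response slope de_C/de_S = 0.8 > 0: the reaction function is upward-sloping, so the choices are strategic complements.

strategic complements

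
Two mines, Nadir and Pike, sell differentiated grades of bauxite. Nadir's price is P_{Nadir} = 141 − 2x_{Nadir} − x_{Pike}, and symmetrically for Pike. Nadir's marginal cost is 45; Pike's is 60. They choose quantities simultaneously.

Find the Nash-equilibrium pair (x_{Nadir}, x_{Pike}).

20.2, 15.2

Mine Nadir's profit: π = x_{Nadir}(141 − 2x_{Nadir} − x_{Pike}) − 45x_{Nadir}.
∂π/∂x_{Nadir} = 96 − 4x_{Nadir} − x_{Pike} = 0 ⇒ x_{Nadir} = 24 − 0.25x_{Pike}.
Similarly x_{Pike} = 20.25 − 0.25x_{Nadir}.
Substituting the second reaction function into the first: x_{Nadir} = 24 − 0.25(20.25 − 0.25x_{Nadir}), which gives 0.9375x_{Nadir} = 18.9375 ⇒ x_{Nadir} = 20.2.
Then x_{Pike} = 20.25 − 0.25·20.2 = 15.2.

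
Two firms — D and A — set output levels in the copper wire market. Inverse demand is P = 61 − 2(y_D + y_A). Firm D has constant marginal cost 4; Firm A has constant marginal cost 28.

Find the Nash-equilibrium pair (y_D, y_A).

Firm D's profit: π = y_D(61 − 2(y_D + y_A)) − 4y_D.
∂π/∂y_D = 57 − 4y_D − 2y_A = 0, so y_D = 14.25 − 0.5y_A.
By the same steps for A: y_A = 8.25 − 0.5y_D.
Plugging y_A into D's best response: y_D = 14.25 − 0.5(8.25 − 0.5y_D) ⇒ 0.75y_D = 10.125, so y_D = 13.5.
Then y_A = 8.25 − 0.5·13.5 = 1.5.

13.5, 1.5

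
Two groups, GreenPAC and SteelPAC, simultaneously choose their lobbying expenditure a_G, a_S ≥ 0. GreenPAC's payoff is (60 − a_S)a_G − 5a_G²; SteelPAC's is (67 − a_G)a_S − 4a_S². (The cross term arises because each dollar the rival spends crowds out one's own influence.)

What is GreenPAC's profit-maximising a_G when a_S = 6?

5.4

Expanding GreenPAC's payoff: 60a_G − a_Sa_G − 5a_G².
∂π/∂a_G = 60 − a_S − 10a_G = 0, so a_G = 6 − 0.1a_S.
At a_S = 6: a_G = 6 − 0.1·6 = 5.4.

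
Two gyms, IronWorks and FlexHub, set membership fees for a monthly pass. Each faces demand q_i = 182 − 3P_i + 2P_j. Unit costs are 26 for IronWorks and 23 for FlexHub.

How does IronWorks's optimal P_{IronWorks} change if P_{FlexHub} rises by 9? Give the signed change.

IronWorks's profit: π = (P_{IronWorks} − 26)(182 − 3P_{IronWorks} + 2P_{FlexHub}).
∂π/∂P_{IronWorks} = 260 − 6P_{IronWorks} + 2P_{FlexHub} = 0 ⇒ P_{IronWorks} = 130/3 + (1/3)P_{FlexHub}.
The reaction-function slope is 1/3, so a 9-unit rise in P_{FlexHub} moves P_{IronWorks} by 1/3 × 9 = 3. IronWorks's best response rises — the actions are strategic complements.

3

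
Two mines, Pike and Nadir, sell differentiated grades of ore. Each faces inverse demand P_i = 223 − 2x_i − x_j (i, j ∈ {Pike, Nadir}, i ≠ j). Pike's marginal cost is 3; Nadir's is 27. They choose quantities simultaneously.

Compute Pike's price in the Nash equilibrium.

Mine Pike's profit: π = x_{Pike}(223 − 2x_{Pike} − x_{Nadir}) − 3x_{Pike}.
∂π/∂x_{Pike} = 220 − 4x_{Pike} − x_{Nadir} = 0 ⇒ x_{Pike} = 55 − 0.25x_{Nadir}.
Similarly x_{Nadir} = 49 − 0.25x_{Pike}.
Solving the two reaction functions simultaneously: (1 − (−0.25)(−0.25))x_{Pike} = 55 − 0.25·49, so 0.9375x_{Pike} = 42.75 and x_{Pike} = 45.6.
Then x_{Nadir} = 49 − 0.25·45.6 = 37.6.
P_{Pike} = 223 − 2·45.6 − 37.6 = 94.2.

94.2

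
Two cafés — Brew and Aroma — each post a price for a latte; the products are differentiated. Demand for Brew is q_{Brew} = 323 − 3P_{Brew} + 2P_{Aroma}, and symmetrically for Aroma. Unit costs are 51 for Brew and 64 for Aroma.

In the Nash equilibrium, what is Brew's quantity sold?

211.3125

Brew's profit: π = (P_{Brew} − 51)(323 − 3P_{Brew} + 2P_{Aroma}).
∂π/∂P_{Brew} = 476 − 6P_{Brew} + 2P_{Aroma} = 0 ⇒ P_{Brew} = 238/3 + (1/3)P_{Aroma}.
Similarly P_{Aroma} = 515/6 + (1/3)P_{Brew}.
Plugging P_{Aroma} into Brew's best response: P_{Brew} = 238/3 + (1/3)(515/6 + (1/3)P_{Brew}) ⇒ (8/9)P_{Brew} = 1943/18, so P_{Brew} = 121.4375.
Then P_{Aroma} = 515/6 + (1/3)·121.4375 = 126.3125.
q_{Brew} = 323 − 3·121.4375 + 2·126.3125 = 211.3125.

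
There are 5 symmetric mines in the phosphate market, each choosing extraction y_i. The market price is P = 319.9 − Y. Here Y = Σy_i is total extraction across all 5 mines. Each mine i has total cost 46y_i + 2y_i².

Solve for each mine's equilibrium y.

A representative mine's profit is π_i = y_i(319.9 − Y) − 46y_i − 2y_i², with Y = y_i + Σ_{j≠i} y_j.
First-order condition: 273.9 − 6y_i − Σ_{j≠i} y_j = 0.
In a symmetric equilibrium every mine chooses the same y, so Σ_{j≠i} y_j = 4y. The condition becomes 273.9 − 10y = 0, giving y = 273.9/10 = 27.39.

27.39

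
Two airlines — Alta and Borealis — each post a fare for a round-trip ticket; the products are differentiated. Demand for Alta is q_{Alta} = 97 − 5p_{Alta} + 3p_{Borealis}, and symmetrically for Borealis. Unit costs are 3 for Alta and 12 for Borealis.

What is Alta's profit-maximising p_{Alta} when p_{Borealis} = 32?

20.8

Alta's profit: π = (p_{Alta} − 3)(97 − 5p_{Alta} + 3p_{Borealis}).
∂π/∂p_{Alta} = 112 − 10p_{Alta} + 3p_{Borealis} = 0 ⇒ p_{Alta} = 11.2 + 0.3p_{Borealis}.
At p_{Borealis} = 32: p_{Alta} = 11.2 + 0.3·32 = 20.8.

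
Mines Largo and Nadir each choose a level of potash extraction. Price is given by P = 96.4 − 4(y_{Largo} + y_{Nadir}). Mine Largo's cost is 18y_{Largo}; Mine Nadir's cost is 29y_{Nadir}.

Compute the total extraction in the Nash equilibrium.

Mine Largo's profit: π = y_{Largo}(96.4 − 4(y_{Largo} + y_{Nadir})) − 18y_{Largo}.
∂π/∂y_{Largo} = 78.4 − 8y_{Largo} − 4y_{Nadir} = 0, so y_{Largo} = 9.8 − 0.5y_{Nadir}.
By the same steps for Nadir: y_{Nadir} = 8.425 − 0.5y_{Largo}.
Solving the two reaction functions simultaneously: (1 − (−0.5)(−0.5))y_{Largo} = 9.8 − 0.5·8.425, so 0.75y_{Largo} = 5.5875 and y_{Largo} = 7.45.
Then y_{Nadir} = 8.425 − 0.5·7.45 = 4.7.
Total extraction: 7.45 + 4.7 = 12.15.

12.15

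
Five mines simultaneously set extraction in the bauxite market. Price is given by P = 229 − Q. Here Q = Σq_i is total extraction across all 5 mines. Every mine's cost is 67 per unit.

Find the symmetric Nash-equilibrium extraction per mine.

27

A representative mine's profit is π_i = q_i(229 − Q) − 67q_i, with Q = q_i + Σ_{j≠i} q_j.
First-order condition: 162 − 2q_i − Σ_{j≠i} q_j = 0.
With identical mines, set every q_j = q: then 162 − 2q − 4q = 0, i.e. q = 162/6 = 27.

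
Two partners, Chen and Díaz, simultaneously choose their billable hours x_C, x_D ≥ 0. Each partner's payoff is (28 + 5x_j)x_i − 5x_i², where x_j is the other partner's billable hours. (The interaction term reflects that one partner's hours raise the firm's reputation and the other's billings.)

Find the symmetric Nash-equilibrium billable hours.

Chen's payoff is (28 + 5x_D)x_C − 5x_C².
∂π/∂x_C = 28 + 5x_D − 10x_C = 0, so x_C = 2.8 + 0.5x_D.
Setting x_C = x_D in the reaction function: x_C = 2.8 + 0.5x_C, so x_C = 2.8 / 0.5 = 5.6.

5.6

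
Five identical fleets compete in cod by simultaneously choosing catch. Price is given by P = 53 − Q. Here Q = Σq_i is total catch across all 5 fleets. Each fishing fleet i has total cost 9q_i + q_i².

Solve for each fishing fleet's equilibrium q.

5.5

A representative fishing fleet's profit is π_i = q_i(53 − Q) − 9q_i − q_i², with Q = q_i + Σ_{j≠i} q_j.
First-order condition: 44 − 4q_i − Σ_{j≠i} q_j = 0.
In a symmetric equilibrium every fishing fleet chooses the same q, so Σ_{j≠i} q_j = 4q. The condition becomes 44 − 8q = 0, giving q = 44/8 = 5.5.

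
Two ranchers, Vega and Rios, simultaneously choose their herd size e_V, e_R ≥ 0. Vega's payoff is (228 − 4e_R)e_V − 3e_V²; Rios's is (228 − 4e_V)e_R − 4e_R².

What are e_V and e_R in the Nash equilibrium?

Expanding Vega's payoff: 228e_V − 4e_Re_V − 3e_V².
∂π/∂e_V = 228 − 4e_R − 6e_V = 0, so e_V = 38 − (2/3)e_R.
Likewise for Rios: e_R = 28.5 − 0.5e_V.
Substituting the second reaction function into the first: e_V = 38 − (2/3)(28.5 − 0.5e_V), which gives (2/3)e_V = 19 ⇒ e_V = 28.5.
Then e_R = 28.5 − 0.5·28.5 = 14.25.

28.5, 14.25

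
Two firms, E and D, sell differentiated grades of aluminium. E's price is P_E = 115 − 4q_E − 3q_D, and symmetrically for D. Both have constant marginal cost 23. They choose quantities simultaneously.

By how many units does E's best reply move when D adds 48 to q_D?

Firm E's profit: π = q_E(115 − 4q_E − 3q_D) − 23q_E.
∂π/∂q_E = 92 − 8q_E − 3q_D = 0 ⇒ q_E = 11.5 − 0.375q_D.
The reaction-function slope is −0.375, so a 48-unit rise in q_D moves q_E by −0.375 × 48 = −18. E's best response falls — the actions are strategic substitutes.

-18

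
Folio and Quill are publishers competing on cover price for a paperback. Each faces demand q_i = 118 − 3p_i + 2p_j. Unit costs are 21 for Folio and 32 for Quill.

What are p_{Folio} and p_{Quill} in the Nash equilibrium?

47.3125, 51.4375

Folio's profit: π = (p_{Folio} − 21)(118 − 3p_{Folio} + 2p_{Quill}).
∂π/∂p_{Folio} = 181 − 6p_{Folio} + 2p_{Quill} = 0 ⇒ p_{Folio} = 181/6 + (1/3)p_{Quill}.
Similarly p_{Quill} = 107/3 + (1/3)p_{Folio}.
Solving the two reaction functions simultaneously: (1 − (1/3)(1/3))p_{Folio} = 181/6 + (1/3)·(107/3), so (8/9)p_{Folio} = 757/18 and p_{Folio} = 47.3125.
Then p_{Quill} = 107/3 + (1/3)·47.3125 = 51.4375.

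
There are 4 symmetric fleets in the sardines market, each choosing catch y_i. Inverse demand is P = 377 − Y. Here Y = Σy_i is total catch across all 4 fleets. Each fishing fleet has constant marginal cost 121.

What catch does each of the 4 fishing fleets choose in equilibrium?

A representative fishing fleet's profit is π_i = y_i(377 − Y) − 121y_i, with Y = y_i + Σ_{j≠i} y_j.
First-order condition: 256 − 2y_i − Σ_{j≠i} y_j = 0.
In a symmetric equilibrium every fishing fleet chooses the same y, so Σ_{j≠i} y_j = 3y. The condition becomes 256 − 5y = 0, giving y = 256/5 = 51.2.

51.2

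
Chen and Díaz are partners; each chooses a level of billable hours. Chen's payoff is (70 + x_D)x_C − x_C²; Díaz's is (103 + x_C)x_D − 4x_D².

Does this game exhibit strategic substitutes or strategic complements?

Expanding Chen's payoff: 70x_C + x_Dx_C − x_C².
∂π/∂x_C = 70 + x_D − 2x_C = 0, so x_C = 35 + 0.5x_D.
The best-response slope dx_C/dx_D = 0.5 > 0: the reaction function is upward-sloping, so the choices are strategic complements.

strategic complements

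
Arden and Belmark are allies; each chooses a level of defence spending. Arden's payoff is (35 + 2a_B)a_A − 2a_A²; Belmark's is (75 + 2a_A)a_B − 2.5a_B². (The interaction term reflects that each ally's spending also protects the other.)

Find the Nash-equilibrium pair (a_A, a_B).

Expanding Arden's payoff: 35a_A + 2a_Ba_A − 2a_A².
∂π/∂a_A = 35 + 2a_B − 4a_A = 0, so a_A = 8.75 + 0.5a_B.
Likewise for Belmark: a_B = 15 + 0.4a_A.
Substituting the second reaction function into the first: a_A = 8.75 + 0.5(15 + 0.4a_A), which gives 0.8a_A = 16.25 ⇒ a_A = 20.3125.
Then a_B = 15 + 0.4·20.3125 = 23.125.

20.3125, 23.125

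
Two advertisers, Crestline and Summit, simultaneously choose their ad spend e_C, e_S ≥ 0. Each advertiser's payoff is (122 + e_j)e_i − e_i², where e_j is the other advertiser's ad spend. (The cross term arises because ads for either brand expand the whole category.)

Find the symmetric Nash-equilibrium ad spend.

Crestline's payoff is (122 + e_S)e_C − e_C².
∂π/∂e_C = 122 + e_S − 2e_C = 0, so e_C = 61 + 0.5e_S.
By symmetry e_S = e_C; substituting into the reaction function, 0.5e_C = 61 and e_C = 122.

122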